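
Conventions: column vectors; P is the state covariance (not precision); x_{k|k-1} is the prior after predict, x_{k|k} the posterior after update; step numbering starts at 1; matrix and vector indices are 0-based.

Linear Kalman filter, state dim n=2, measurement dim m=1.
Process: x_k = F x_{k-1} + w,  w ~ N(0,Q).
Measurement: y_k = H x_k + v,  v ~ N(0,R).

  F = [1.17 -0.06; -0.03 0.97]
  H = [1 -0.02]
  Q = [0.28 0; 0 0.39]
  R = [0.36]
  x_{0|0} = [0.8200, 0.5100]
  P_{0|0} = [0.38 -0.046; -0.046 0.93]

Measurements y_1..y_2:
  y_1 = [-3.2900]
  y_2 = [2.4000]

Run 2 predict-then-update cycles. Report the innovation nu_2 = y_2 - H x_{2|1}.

innov = [4.7974]

step 1: x^-=[0.9288, 0.4701]  P^-=[0.8100 -0.1198; -0.1198 1.2681]  S=[1.1753]  K=[0.6912; -0.1235]  nu=[-4.2094]  x^+=[-1.9808, 0.9898]  P^+=[0.2485 -0.0194; -0.0194 1.2501]
step 2: x^-=[-2.3770, 1.0196]  P^-=[0.6273 -0.1036; -0.1036 1.5676]  S=[0.9921]  K=[0.6344; -0.1360]  nu=[4.7974]  x^+=[0.6666, 0.3671]  P^+=[0.2280 -0.0180; -0.0180 1.5493]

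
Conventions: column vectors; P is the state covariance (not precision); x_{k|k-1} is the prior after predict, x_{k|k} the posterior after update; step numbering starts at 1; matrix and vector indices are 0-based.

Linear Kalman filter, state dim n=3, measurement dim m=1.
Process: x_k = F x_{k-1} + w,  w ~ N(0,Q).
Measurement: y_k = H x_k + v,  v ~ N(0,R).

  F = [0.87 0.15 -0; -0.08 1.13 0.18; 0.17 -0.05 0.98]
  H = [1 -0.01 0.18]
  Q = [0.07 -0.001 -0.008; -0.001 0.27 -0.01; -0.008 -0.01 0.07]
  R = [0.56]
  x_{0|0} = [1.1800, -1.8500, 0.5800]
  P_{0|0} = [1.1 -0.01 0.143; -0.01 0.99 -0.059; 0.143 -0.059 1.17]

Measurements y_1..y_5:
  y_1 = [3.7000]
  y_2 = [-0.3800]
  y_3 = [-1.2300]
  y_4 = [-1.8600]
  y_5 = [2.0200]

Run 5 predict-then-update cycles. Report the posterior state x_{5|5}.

x_post = [-0.4294, -1.8824, 1.8222]

step 1: x^-=[0.7491, -2.0805, 0.8615]  P^-=[0.9223 0.1013 0.2607; 0.1013 1.5528 0.0519; 0.2607 0.0519 1.2815]  S=[1.6156]  K=[0.5993; 0.0589; 0.3038]  nu=[2.7750]  x^+=[2.4121, -1.9171, 1.7046]  P^+=[0.3421 0.0443 -0.0335; 0.0443 1.5472 0.0230; -0.0335 0.0230 1.1324]
step 2: x^-=[1.8110, -2.0524, 2.1764]  P^-=[0.3753 0.2759 0.0050; 0.2759 2.2868 0.1332; 0.0050 0.1332 1.1572]  S=[0.9688]  K=[0.3854; 0.2859; 0.2188]  nu=[-2.6032]  x^+=[0.8075, -2.7966, 1.6068]  P^+=[0.2313 0.1691 -0.0767; 0.1691 2.2076 0.0726; -0.0767 0.0726 1.1108]
step 3: x^-=[0.2831, -2.9356, 1.8518]  P^-=[0.3389 0.5112 -0.0481; 0.5112 3.1275 0.1747; -0.0481 0.1747 1.1134]  S=[0.9071]  K=[0.3584; 0.5638; 0.1660]  nu=[-1.8757]  x^+=[-0.3892, -3.9931, 1.5404]  P^+=[0.2224 0.3279 -0.1021; 0.3279 2.8392 0.0898; -0.1021 0.0898 1.0884]
step 4: x^-=[-0.9376, -4.2037, 1.6431]  P^-=[0.3878 0.7697 -0.0761; 0.7697 3.9122 0.1863; -0.0761 0.1863 1.0805]  S=[0.9397]  K=[0.3899; 0.8131; 0.1240]  nu=[-1.2602]  x^+=[-1.4289, -5.2284, 1.4868]  P^+=[0.2449 0.4718 -0.1216; 0.4718 3.2909 0.0916; -0.1216 0.0916 1.0661]
step 5: x^-=[-2.0274, -5.5262, 1.4756]  P^-=[0.4526 0.9813 -0.0951; 0.9813 4.4638 0.1877; -0.0951 0.1877 1.0516]  S=[0.9925]  K=[0.4288; 0.9778; 0.0930]  nu=[3.7266]  x^+=[-0.4294, -1.8824, 1.8222]  P^+=[0.2700 0.5652 -0.1347; 0.5652 3.5148 0.0975; -0.1347 0.0975 1.0431]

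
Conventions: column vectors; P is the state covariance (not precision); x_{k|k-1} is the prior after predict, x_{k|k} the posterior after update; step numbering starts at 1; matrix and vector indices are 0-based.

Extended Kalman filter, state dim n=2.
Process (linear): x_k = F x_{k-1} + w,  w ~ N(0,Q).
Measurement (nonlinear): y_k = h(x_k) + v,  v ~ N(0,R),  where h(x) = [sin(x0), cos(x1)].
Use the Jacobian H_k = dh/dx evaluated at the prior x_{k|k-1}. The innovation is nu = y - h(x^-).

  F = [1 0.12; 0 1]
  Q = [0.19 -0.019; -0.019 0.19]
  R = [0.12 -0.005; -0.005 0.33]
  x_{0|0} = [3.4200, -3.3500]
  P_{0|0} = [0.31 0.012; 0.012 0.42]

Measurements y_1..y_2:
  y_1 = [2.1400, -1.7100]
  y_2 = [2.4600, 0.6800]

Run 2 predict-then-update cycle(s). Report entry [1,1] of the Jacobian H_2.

H_jac[1,1] = -0.0849

step 1: x^-=[3.0180, -3.3500]  P^-=[0.5089 0.0434; 0.0434 0.6100]  H_jac=[-0.9924 0.0000; 0.0000 -0.2069]  S=[0.6212 0.0039; 0.0039 0.3561]  K=[-0.8129 -0.0163; -0.0671 -0.3537]  nu=[2.0167, -0.7316]  x^+=[1.3905, -3.2266]  P^+=[0.0982 0.0063; 0.0063 0.5625]
step 2: x^-=[1.0033, -3.2266]  P^-=[0.2978 0.0548; 0.0548 0.7525]  H_jac=[0.5375 0.0000; 0.0000 -0.0849]  S=[0.2061 -0.0075; -0.0075 0.3354]  K=[0.7771 0.0035; 0.1362 -0.1874]  nu=[1.6168, 1.6764]  x^+=[2.2655, -3.3205]  P^+=[0.1734 0.0322; 0.0322 0.7365]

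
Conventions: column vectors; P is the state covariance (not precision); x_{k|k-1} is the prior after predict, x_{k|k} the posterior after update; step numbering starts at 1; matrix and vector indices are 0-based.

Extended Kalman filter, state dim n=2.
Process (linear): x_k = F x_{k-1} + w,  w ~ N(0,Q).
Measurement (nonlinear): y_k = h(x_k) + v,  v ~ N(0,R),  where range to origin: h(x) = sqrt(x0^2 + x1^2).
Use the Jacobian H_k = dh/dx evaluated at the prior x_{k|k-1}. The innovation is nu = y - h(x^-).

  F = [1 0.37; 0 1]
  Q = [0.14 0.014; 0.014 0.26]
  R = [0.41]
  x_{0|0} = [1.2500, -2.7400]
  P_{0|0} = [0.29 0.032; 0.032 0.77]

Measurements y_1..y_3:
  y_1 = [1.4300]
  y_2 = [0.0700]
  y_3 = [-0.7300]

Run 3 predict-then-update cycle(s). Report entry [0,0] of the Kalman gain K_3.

K[0,0] = -0.0757

step 1: x^-=[0.2362, -2.7400]  P^-=[0.5591 0.3309; 0.3309 1.0300]  H_jac=[0.0859 -0.9963]  S=[1.3799]  K=[-0.2041; -0.7231]  nu=[-1.3202]  x^+=[0.5057, -1.7854]  P^+=[0.5016 0.1272; 0.1272 0.3085]
step 2: x^-=[-0.1549, -1.7854]  P^-=[0.7780 0.2554; 0.2554 0.5685]  H_jac=[-0.0865 -0.9963]  S=[1.0241]  K=[-0.3141; -0.5746]  nu=[-1.7221]  x^+=[0.3860, -0.7958]  P^+=[0.6769 0.0705; 0.0705 0.2304]
step 3: x^-=[0.0916, -0.7958]  P^-=[0.9007 0.1698; 0.1698 0.4904]  H_jac=[0.1143 -0.9934]  S=[0.8672]  K=[-0.0757; -0.5394]  nu=[-1.5311]  x^+=[0.2076, 0.0300]  P^+=[0.8957 0.1343; 0.1343 0.2381]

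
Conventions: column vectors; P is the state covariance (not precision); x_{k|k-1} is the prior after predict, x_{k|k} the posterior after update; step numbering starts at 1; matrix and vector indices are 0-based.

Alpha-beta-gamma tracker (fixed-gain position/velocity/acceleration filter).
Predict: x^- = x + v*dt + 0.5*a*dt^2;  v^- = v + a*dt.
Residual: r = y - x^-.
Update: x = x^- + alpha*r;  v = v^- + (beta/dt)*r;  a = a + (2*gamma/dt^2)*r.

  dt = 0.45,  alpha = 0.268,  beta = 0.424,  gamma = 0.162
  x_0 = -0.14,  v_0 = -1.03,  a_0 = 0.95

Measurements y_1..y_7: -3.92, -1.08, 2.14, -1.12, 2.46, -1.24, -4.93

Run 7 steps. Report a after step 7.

step 1: x_pred=-0.5073  r=-3.4127  x^+=-1.4219  v^+=-3.8180  a^+=-4.5103
step 2: x_pred=-3.5967  r=2.5167  x^+=-2.9222  v^+=-3.4764  a^+=-0.4836
step 3: x_pred=-4.5355  r=6.6755  x^+=-2.7465  v^+=2.5959  a^+=10.1973
step 4: x_pred=-0.5459  r=-0.5741  x^+=-0.6998  v^+=6.6437  a^+=9.2787
step 5: x_pred=3.2294  r=-0.7694  x^+=3.0232  v^+=10.0942  a^+=8.0477
step 6: x_pred=8.3804  r=-9.6204  x^+=5.8021  v^+=4.6511  a^+=-7.3449
step 7: x_pred=7.1514  r=-12.0814  x^+=3.9136  v^+=-10.0375  a^+=-26.6752

a_post = -26.6752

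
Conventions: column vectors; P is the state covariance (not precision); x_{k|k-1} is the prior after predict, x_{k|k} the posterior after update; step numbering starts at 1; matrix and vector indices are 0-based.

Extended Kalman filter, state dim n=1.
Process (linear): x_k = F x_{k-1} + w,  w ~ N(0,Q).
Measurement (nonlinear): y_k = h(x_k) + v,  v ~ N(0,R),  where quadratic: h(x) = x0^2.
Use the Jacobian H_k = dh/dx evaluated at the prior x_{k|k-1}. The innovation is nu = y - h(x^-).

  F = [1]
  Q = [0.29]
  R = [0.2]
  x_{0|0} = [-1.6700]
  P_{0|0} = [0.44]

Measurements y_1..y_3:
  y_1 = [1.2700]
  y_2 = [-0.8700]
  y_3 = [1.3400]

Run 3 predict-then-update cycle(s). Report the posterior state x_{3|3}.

step 1: x^-=[-1.6700]  P^-=[0.7300]  H_jac=[-3.3400]  S=[8.3436]  K=[-0.2922]  nu=[-1.5189]  x^+=[-1.2261]  P^+=[0.0175]
step 2: x^-=[-1.2261]  P^-=[0.3075]  H_jac=[-2.4523]  S=[2.0492]  K=[-0.3680]  nu=[-2.3734]  x^+=[-0.3528]  P^+=[0.0300]
step 3: x^-=[-0.3528]  P^-=[0.3200]  H_jac=[-0.7055]  S=[0.3593]  K=[-0.6284]  nu=[1.2156]  x^+=[-1.1166]  P^+=[0.1781]

x_post = [-1.1166]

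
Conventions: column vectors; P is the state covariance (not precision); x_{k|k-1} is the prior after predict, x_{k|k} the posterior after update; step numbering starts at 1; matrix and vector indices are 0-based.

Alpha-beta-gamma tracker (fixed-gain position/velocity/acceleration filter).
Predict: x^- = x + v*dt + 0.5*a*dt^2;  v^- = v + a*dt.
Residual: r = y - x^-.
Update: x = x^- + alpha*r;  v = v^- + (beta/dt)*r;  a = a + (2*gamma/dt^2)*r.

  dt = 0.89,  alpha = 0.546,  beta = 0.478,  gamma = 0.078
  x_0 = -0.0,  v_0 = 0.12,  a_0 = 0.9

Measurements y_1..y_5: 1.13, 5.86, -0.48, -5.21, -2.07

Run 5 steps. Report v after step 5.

v_post = -4.2333

step 1: x_pred=0.4632  r=0.6668  x^+=0.8273  v^+=1.2791  a^+=1.0313
step 2: x_pred=2.3741  r=3.4859  x^+=4.2774  v^+=4.0691  a^+=1.7178
step 3: x_pred=8.5793  r=-9.0593  x^+=3.6329  v^+=0.7325  a^+=-0.0663
step 4: x_pred=4.2585  r=-9.4685  x^+=-0.9113  v^+=-4.4119  a^+=-1.9311
step 5: x_pred=-5.6027  r=3.5327  x^+=-3.6739  v^+=-4.2333  a^+=-1.2354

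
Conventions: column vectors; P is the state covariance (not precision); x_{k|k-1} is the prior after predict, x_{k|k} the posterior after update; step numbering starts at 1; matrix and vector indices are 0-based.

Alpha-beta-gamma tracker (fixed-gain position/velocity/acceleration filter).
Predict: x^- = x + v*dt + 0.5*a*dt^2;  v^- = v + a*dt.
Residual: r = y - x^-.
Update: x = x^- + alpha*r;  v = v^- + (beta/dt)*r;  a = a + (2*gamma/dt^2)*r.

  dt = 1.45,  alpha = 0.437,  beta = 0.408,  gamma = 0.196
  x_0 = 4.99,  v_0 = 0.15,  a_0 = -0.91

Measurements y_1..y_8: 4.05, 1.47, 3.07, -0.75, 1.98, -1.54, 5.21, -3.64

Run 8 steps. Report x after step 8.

x_post = 4.8447

step 1: x_pred=4.2509  r=-0.2009  x^+=4.1631  v^+=-1.2260  a^+=-0.9474
step 2: x_pred=1.3894  r=0.0806  x^+=1.4246  v^+=-2.5771  a^+=-0.9324
step 3: x_pred=-3.2924  r=6.3624  x^+=-0.5121  v^+=-2.1389  a^+=0.2538
step 4: x_pred=-3.3466  r=2.5966  x^+=-2.2119  v^+=-1.0402  a^+=0.7379
step 5: x_pred=-2.9444  r=4.9244  x^+=-0.7924  v^+=1.4155  a^+=1.6561
step 6: x_pred=3.0009  r=-4.5409  x^+=1.0165  v^+=2.5390  a^+=0.8094
step 7: x_pred=5.5491  r=-0.3391  x^+=5.4009  v^+=3.6173  a^+=0.7462
step 8: x_pred=11.4305  r=-15.0705  x^+=4.8447  v^+=0.4588  a^+=-2.0636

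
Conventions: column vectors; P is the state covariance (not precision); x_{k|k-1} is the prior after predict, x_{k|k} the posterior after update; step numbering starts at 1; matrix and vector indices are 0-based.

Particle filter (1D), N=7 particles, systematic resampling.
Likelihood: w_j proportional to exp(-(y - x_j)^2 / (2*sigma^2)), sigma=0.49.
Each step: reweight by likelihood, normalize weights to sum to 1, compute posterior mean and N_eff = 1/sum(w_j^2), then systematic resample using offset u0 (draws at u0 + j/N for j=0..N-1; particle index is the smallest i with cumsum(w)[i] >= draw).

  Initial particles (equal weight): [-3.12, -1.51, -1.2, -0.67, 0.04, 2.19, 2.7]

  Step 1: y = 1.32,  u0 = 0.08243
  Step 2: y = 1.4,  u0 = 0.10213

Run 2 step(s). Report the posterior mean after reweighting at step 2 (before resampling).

step 1: w=[0.0000, 0.0000, 0.0000, 0.0010, 0.1274, 0.7984, 0.0732]  mean=1.9506  Neff=1.5173  idx=[4, 5, 5, 5, 5, 5, 6]
step 2: w=[0.0150, 0.1928, 0.1928, 0.1928, 0.1928, 0.1928, 0.0209]  mean=2.1684  Neff=5.3609  idx=[1, 2, 2, 3, 4, 5, 5]

post_mean = 2.1684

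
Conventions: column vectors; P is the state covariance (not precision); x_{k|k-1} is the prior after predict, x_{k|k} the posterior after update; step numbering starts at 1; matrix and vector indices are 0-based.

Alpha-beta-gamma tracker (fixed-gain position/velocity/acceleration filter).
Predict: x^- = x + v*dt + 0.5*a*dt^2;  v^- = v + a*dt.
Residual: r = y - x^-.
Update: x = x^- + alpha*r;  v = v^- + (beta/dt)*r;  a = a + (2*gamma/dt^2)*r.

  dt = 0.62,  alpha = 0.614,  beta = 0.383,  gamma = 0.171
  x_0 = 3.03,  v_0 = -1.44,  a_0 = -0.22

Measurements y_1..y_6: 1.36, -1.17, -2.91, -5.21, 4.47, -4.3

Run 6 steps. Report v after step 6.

v_post = 4.8580

step 1: x_pred=2.0949  r=-0.7349  x^+=1.6437  v^+=-2.0304  a^+=-0.8739
step 2: x_pred=0.2169  r=-1.3869  x^+=-0.6347  v^+=-3.4289  a^+=-2.1078
step 3: x_pred=-3.1657  r=0.2557  x^+=-3.0087  v^+=-4.5778  a^+=-1.8803
step 4: x_pred=-6.2083  r=0.9983  x^+=-5.5953  v^+=-5.1268  a^+=-0.9921
step 5: x_pred=-8.9647  r=13.4347  x^+=-0.7158  v^+=2.5572  a^+=10.9607
step 6: x_pred=2.9764  r=-7.2764  x^+=-1.4913  v^+=4.8580  a^+=4.4870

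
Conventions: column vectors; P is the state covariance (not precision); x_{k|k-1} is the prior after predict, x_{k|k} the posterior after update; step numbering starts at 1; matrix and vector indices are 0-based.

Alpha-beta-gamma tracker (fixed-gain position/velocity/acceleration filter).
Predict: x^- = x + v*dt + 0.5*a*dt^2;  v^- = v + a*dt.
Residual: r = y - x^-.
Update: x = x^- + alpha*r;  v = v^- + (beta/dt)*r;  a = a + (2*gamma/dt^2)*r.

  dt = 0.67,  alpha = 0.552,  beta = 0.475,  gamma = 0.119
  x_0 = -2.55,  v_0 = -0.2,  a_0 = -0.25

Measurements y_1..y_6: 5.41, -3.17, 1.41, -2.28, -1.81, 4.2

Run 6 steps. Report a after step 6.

step 1: x_pred=-2.7401  r=8.1501  x^+=1.7587  v^+=5.4106  a^+=4.0711
step 2: x_pred=6.2976  r=-9.4676  x^+=1.0715  v^+=1.4261  a^+=-0.9485
step 3: x_pred=1.8141  r=-0.4041  x^+=1.5910  v^+=0.5041  a^+=-1.1627
step 4: x_pred=1.6678  r=-3.9478  x^+=-0.5114  v^+=-3.0737  a^+=-3.2558
step 5: x_pred=-3.3015  r=1.4915  x^+=-2.4782  v^+=-4.1977  a^+=-2.4650
step 6: x_pred=-5.8439  r=10.0439  x^+=-0.2997  v^+=1.2715  a^+=2.8601

a_post = 2.8601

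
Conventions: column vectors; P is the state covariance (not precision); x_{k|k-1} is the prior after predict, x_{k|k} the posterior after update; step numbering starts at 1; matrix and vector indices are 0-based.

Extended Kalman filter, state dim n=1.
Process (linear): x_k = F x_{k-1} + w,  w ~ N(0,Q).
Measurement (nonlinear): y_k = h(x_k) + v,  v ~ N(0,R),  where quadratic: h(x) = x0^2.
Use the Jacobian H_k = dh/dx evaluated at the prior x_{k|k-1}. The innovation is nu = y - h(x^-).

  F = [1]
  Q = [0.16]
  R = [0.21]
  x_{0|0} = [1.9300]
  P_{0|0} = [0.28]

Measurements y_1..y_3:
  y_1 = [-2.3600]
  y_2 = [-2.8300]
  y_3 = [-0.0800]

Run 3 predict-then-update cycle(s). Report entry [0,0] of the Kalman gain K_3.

step 1: x^-=[1.9300]  P^-=[0.4400]  H_jac=[3.8600]  S=[6.7658]  K=[0.2510]  nu=[-6.0849]  x^+=[0.4025]  P^+=[0.0137]
step 2: x^-=[0.4025]  P^-=[0.1737]  H_jac=[0.8051]  S=[0.3226]  K=[0.4334]  nu=[-2.9920]  x^+=[-0.8943]  P^+=[0.1131]
step 3: x^-=[-0.8943]  P^-=[0.2731]  H_jac=[-1.7886]  S=[1.0836]  K=[-0.4507]  nu=[-0.8798]  x^+=[-0.4978]  P^+=[0.0529]

K[0,0] = -0.4507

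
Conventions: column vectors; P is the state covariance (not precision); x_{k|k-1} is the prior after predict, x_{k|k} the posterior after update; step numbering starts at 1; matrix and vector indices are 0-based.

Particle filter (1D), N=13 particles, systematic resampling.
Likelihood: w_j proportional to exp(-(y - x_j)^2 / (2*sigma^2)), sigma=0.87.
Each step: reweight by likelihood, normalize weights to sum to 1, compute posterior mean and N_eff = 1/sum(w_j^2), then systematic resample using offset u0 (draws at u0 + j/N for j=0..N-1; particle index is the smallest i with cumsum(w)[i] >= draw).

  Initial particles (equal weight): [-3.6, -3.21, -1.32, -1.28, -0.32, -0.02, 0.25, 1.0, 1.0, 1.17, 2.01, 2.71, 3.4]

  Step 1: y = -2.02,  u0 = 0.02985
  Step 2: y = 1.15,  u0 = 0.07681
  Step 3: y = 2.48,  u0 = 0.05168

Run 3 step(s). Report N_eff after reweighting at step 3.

N_eff = 10.0288

step 1: w=[0.0849, 0.1734, 0.3197, 0.3077, 0.0655, 0.0315, 0.0147, 0.0011, 0.0011, 0.0005, 0.0000, 0.0000, 0.0000]  mean=-1.6933  Neff=4.1728  idx=[0, 1, 1, 2, 2, 2, 2, 2, 3, 3, 3, 3, 5]
step 2: w=[0.0000, 0.0000, 0.0000, 0.0309, 0.0309, 0.0309, 0.0309, 0.0309, 0.0352, 0.0352, 0.0352, 0.0352, 0.7045]  mean=-0.3985  Neff=1.9758  idx=[5, 7, 10, 12, 12, 12, 12, 12, 12, 12, 12, 12, 12]
step 3: w=[0.0004, 0.0004, 0.0005, 0.0999, 0.0999, 0.0999, 0.0999, 0.0999, 0.0999, 0.0999, 0.0999, 0.0999, 0.0999]  mean=-0.0218  Neff=10.0288  idx=[3, 4, 5, 5, 6, 7, 8, 8, 9, 10, 11, 11, 12]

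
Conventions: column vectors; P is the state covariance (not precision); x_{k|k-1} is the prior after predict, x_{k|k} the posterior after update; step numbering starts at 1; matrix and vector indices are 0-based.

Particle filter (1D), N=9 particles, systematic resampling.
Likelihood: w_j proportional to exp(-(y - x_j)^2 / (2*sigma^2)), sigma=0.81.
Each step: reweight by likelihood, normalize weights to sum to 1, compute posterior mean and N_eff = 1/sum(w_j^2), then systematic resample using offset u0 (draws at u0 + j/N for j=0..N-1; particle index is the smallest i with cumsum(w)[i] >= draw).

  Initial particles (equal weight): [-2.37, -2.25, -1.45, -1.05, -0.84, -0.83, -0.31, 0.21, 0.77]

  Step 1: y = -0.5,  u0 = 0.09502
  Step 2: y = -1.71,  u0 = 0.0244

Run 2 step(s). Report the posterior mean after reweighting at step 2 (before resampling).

post_mean = -0.9457

step 1: w=[0.0133, 0.0185, 0.0958, 0.1514, 0.1746, 0.1754, 0.1855, 0.1298, 0.0558]  mean=-0.6505  Neff=6.7465  idx=[2, 3, 4, 4, 5, 6, 6, 7, 8]
step 2: w=[0.2458, 0.1857, 0.1454, 0.1454, 0.1435, 0.0581, 0.0581, 0.0156, 0.0024]  mean=-0.9457  Neff=6.0685  idx=[0, 0, 1, 1, 2, 3, 3, 4, 5]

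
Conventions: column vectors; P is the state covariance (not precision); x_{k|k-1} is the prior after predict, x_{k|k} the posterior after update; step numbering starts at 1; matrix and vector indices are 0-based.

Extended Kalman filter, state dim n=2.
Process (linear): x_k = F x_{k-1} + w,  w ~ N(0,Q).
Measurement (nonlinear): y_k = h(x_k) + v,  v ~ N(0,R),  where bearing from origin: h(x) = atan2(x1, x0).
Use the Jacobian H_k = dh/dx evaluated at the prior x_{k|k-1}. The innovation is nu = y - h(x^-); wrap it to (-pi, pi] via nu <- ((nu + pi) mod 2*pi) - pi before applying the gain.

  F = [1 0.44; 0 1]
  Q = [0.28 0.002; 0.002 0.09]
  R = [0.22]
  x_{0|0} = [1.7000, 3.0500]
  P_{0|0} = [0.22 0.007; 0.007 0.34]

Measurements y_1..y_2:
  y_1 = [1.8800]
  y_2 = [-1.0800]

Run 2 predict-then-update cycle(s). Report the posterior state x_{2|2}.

step 1: x^-=[3.0420, 3.0500]  P^-=[0.5720 0.1586; 0.1586 0.4300]  H_jac=[-0.1644 0.1639]  S=[0.2385]  K=[-0.2852; 0.1863]  nu=[1.0933]  x^+=[2.7302, 3.2537]  P^+=[0.5526 0.1713; 0.1713 0.4217]
step 2: x^-=[4.1618, 3.2537]  P^-=[1.0649 0.3588; 0.3588 0.5117]  H_jac=[-0.1166 0.1491]  S=[0.2334]  K=[-0.3027; 0.1477]  nu=[-1.7435]  x^+=[4.6896, 2.9961]  P^+=[1.0436 0.3693; 0.3693 0.5066]

x_post = [4.6896, 2.9961]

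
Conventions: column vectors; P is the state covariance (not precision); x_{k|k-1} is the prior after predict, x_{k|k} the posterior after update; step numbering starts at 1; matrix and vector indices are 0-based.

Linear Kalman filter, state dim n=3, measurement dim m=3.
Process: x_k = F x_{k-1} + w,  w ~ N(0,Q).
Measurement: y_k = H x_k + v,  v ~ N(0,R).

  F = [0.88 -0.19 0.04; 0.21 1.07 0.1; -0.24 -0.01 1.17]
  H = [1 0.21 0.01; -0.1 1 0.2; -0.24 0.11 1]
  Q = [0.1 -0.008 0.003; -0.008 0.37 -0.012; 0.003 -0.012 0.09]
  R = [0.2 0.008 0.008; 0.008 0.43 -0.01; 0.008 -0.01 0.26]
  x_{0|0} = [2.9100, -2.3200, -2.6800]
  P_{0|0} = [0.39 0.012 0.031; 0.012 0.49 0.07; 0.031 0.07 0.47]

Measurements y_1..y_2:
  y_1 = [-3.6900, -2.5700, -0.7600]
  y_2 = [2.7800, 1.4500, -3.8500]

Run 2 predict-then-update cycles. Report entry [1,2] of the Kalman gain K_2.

step 1: x^-=[2.8944, -2.1393, -3.8108]  P^-=[0.4176 -0.0182 -0.0400; -0.0182 0.9746 0.1094; -0.0400 0.1094 0.7369]  S=[0.6526 0.1523 -0.0802; 0.1523 1.4872 0.3769; -0.0802 0.3769 1.0770]  K=[0.6507 -0.1000 -0.0486; 0.1308 0.6621 -0.0168; 0.0763 -0.0136 0.7148]  nu=[-6.0970, 0.6209, 3.9808]  x^+=[-1.3285, -2.5926, -1.4389]  P^+=[0.1349 -0.0297 0.0292; -0.0297 0.2928 -0.0493; 0.0292 -0.0493 0.1990]
step 2: x^-=[-0.7340, -3.1970, -1.3387]  P^-=[0.2281 -0.0669 0.0241; -0.0669 0.6905 -0.0461; 0.0241 -0.0461 0.3548]  S=[0.4307 0.0678 -0.0170; 0.0678 1.1310 0.1085; -0.0170 0.1085 0.6182]  K=[0.5125 -0.1030 -0.0294; 0.0837 0.6062 -0.0298; 0.0699 -0.0386 0.5652]  nu=[4.1988, 4.8413, -2.3358]  x^+=[0.9879, 0.1586, -2.5519]  P^+=[0.1084 -0.0345 0.0273; -0.0345 0.2684 -0.0510; 0.0273 -0.0510 0.1600]

K[1,2] = -0.0298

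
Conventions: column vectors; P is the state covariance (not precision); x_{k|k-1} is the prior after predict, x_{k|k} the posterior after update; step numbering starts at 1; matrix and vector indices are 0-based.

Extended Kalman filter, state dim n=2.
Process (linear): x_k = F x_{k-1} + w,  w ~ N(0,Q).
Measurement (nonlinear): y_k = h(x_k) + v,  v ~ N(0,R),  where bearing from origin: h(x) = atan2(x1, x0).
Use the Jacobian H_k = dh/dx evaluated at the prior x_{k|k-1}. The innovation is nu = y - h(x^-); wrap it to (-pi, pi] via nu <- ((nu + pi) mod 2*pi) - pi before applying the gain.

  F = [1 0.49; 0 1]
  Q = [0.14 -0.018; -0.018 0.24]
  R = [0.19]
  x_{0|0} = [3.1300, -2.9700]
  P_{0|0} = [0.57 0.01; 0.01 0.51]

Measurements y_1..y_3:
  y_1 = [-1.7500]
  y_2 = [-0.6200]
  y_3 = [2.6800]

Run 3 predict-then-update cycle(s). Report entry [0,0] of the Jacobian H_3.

step 1: x^-=[1.6747, -2.9700]  P^-=[0.8423 0.2419; 0.2419 0.7500]  H_jac=[0.2555 0.1441]  S=[0.2783]  K=[0.8983; 0.6102]  nu=[-0.6926]  x^+=[1.0525, -3.3926]  P^+=[0.6177 0.0893; 0.0893 0.6464]
step 2: x^-=[-0.6099, -3.3926]  P^-=[1.0004 0.3881; 0.3881 0.8864]  H_jac=[0.2855 -0.0513]  S=[0.2625]  K=[1.0122; 0.2488]  nu=[1.1287]  x^+=[0.5326, -3.1119]  P^+=[0.7314 0.3220; 0.3220 0.8701]
step 3: x^-=[-0.9922, -3.1119]  P^-=[1.3959 0.7303; 0.7303 1.1101]  H_jac=[0.2917 -0.0930]  S=[0.2787]  K=[1.2170; 0.3938]  nu=[-1.7237]  x^+=[-3.0901, -3.7907]  P^+=[0.9830 0.5967; 0.5967 1.0669]

H_jac[0,0] = 0.2917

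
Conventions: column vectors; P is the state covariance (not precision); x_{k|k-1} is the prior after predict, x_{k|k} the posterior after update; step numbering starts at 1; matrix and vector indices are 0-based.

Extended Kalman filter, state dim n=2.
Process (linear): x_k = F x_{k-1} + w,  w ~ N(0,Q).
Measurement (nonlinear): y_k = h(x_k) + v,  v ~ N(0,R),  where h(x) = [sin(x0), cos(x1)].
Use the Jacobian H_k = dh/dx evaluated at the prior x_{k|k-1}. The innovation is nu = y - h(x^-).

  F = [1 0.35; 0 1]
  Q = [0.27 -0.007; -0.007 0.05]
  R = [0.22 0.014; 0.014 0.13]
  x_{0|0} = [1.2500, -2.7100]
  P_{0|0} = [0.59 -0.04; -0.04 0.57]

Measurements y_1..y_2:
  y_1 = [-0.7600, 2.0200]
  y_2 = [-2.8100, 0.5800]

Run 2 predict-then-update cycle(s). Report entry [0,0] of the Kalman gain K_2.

K[0,0] = 0.7212

step 1: x^-=[0.3015, -2.7100]  P^-=[0.9018 0.1525; 0.1525 0.6200]  H_jac=[0.9549 0.0000; 0.0000 0.4183]  S=[1.0423 0.0749; 0.0749 0.2385]  K=[0.8256 0.0081; 0.0630 1.0677]  nu=[-1.0570, 2.9283]  x^+=[-0.5473, 0.3500]  P^+=[0.1903 0.0302; 0.0302 0.3339]
step 2: x^-=[-0.4248, 0.3500]  P^-=[0.5224 0.1400; 0.1400 0.3839]  H_jac=[0.9111 0.0000; 0.0000 -0.3429]  S=[0.6536 -0.0297; -0.0297 0.1751]  K=[0.7212 -0.1517; 0.1622 -0.7241]  nu=[-2.3979, -0.3594]  x^+=[-2.0997, 0.2212]  P^+=[0.1718 0.0280; 0.0280 0.2679]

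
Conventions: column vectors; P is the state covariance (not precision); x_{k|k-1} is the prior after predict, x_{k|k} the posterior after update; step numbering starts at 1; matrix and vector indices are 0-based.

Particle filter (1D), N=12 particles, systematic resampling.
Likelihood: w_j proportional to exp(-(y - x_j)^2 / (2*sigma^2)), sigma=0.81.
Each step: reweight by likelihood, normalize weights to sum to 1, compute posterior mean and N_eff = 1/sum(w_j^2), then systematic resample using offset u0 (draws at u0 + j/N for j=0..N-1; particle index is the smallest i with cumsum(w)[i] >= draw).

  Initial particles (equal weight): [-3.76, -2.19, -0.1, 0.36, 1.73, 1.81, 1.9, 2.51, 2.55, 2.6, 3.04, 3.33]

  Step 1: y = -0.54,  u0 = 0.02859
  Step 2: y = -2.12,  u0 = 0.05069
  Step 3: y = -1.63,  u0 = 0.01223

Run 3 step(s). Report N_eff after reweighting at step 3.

step 1: w=[0.0002, 0.0797, 0.5476, 0.3423, 0.0125, 0.0094, 0.0068, 0.0005, 0.0004, 0.0003, 0.0000, 0.0000]  mean=-0.0519  Neff=2.3600  idx=[1, 2, 2, 2, 2, 2, 2, 2, 3, 3, 3, 3]
step 2: w=[0.7405, 0.0332, 0.0332, 0.0332, 0.0332, 0.0332, 0.0332, 0.0332, 0.0068, 0.0068, 0.0068, 0.0068]  mean=-1.6350  Neff=1.7980  idx=[0, 0, 0, 0, 0, 0, 0, 0, 0, 2, 5, 7]
step 3: w=[0.1037, 0.1037, 0.1037, 0.1037, 0.1037, 0.1037, 0.1037, 0.1037, 0.1037, 0.0221, 0.0221, 0.0221]  mean=-2.0513  Neff=10.1711  idx=[0, 0, 1, 2, 3, 4, 4, 5, 6, 7, 8, 8]

N_eff = 10.1711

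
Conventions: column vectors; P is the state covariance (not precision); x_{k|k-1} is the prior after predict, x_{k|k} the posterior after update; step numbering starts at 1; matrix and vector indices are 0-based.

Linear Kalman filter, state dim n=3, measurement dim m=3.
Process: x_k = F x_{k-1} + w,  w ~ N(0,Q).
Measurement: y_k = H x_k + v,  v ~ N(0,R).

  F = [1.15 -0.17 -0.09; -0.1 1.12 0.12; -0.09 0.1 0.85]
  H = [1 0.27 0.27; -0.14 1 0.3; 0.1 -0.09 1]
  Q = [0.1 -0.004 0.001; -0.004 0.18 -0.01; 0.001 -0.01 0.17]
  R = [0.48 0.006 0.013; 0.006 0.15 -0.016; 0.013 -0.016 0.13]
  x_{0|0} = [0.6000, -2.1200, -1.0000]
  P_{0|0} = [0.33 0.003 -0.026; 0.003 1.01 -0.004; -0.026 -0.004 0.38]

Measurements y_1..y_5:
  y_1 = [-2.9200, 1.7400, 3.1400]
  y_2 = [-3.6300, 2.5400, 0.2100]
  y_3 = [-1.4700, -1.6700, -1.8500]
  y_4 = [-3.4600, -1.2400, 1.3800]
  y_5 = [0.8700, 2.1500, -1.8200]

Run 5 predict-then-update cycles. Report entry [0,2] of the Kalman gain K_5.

step 1: x^-=[1.1404, -2.5544, -1.1160]  P^-=[0.5728 -0.2378 -0.1040; -0.2378 1.4546 0.1432; -0.1040 0.1432 0.4606]  S=[1.0287 0.1500 0.1026; 0.1500 1.8185 0.1072; 0.1026 0.1072 0.5658]  K=[0.5098 -0.2285 -0.0939; 0.0843 0.8464 -0.1960; -0.0358 0.1211 0.7564]  nu=[-3.0694, 4.7889, 3.9121]  x^+=[-1.8863, 0.4732, 2.5328]  P^+=[0.2456 0.0123 -0.0254; 0.0123 0.1403 -0.0265; -0.0254 -0.0265 0.0961]
step 2: x^-=[-2.4777, 1.0226, 2.3699]  P^-=[0.4293 -0.0445 -0.0535; -0.0445 0.3505 -0.0068; -0.0535 -0.0068 0.2420]  S=[0.8986 0.0009 0.0589; 0.0009 0.5436 0.0133; 0.0589 0.0133 0.3704]  K=[0.4539 -0.2207 -0.0820; 0.0629 0.6561 -0.1491; -0.0310 0.1192 0.6411]  nu=[-2.0683, 0.4596, -1.8201]  x^+=[-3.3687, 1.4654, 1.3221]  P^+=[0.2193 0.0084 -0.0224; 0.0084 0.1084 -0.0201; -0.0224 -0.0201 0.0815]
step 3: x^-=[-4.2421, 2.1367, 1.5735]  P^-=[0.3946 -0.0407 -0.0477; -0.0407 0.3126 -0.0058; -0.0477 -0.0058 0.2316]  S=[0.8657 0.0002 0.0596; 0.0002 0.5031 0.0149; 0.0596 0.0149 0.3603]  K=[0.4335 -0.2171 -0.0754; 0.0582 0.6333 -0.1411; -0.0281 0.1213 0.6306]  nu=[1.7703, -4.8726, -2.8070]  x^+=[-2.2054, -0.4501, -0.8372]  P^+=[0.2096 0.0069 -0.0210; 0.0069 0.1043 -0.0190; -0.0210 -0.0190 0.0801]
step 4: x^-=[-2.3843, -0.3840, -0.5581]  P^-=[0.3819 -0.0406 -0.0455; -0.0406 0.3079 -0.0054; -0.0455 -0.0054 0.2304]  S=[0.8539 0.0014 0.0604; 0.0014 0.4981 0.0153; 0.0604 0.0153 0.3594]  K=[0.4256 -0.2153 -0.0726; 0.0569 0.6305 -0.1397; -0.0269 0.1216 0.6293]  nu=[-0.8213, -1.0224, 2.1420]  x^+=[-2.6692, -1.3746, 0.6876]  P^+=[0.2058 0.0064 -0.0205; 0.0064 0.1037 -0.0188; -0.0205 -0.0188 0.0799]
step 5: x^-=[-2.8978, -1.1902, 0.6872]  P^-=[0.3770 -0.0407 -0.0446; -0.0407 0.3073 -0.0053; -0.0446 -0.0053 0.2302]  S=[0.8494 0.0021 0.0608; 0.0021 0.4974 0.0153; 0.0608 0.0153 0.3592]  K=[0.4224 -0.2144 -0.0715; 0.0565 0.6301 -0.1394; -0.0264 0.1215 0.6290]  nu=[3.9036, 2.7283, -2.3246]  x^+=[-1.6677, 1.0738, -0.5464]  P^+=[0.2043 0.0062 -0.0202; 0.0062 0.1036 -0.0188; -0.0202 -0.0188 0.0798]

K[0,2] = -0.0715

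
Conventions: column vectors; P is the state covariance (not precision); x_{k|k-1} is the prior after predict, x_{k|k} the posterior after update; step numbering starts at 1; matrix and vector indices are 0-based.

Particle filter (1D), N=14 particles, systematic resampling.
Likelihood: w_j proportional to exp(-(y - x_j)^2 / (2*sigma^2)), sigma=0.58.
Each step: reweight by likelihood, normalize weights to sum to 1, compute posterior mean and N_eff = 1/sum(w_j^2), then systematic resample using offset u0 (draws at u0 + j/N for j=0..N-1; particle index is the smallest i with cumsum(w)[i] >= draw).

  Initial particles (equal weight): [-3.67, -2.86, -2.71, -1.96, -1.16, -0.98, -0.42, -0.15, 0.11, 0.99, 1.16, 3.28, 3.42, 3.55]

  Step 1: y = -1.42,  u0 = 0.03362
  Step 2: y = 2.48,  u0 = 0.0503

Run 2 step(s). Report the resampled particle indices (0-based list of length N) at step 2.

step 1: w=[0.0002, 0.0165, 0.0303, 0.2331, 0.3251, 0.2696, 0.0813, 0.0327, 0.0111, 0.0001, 0.0000, 0.0000, 0.0000, 0.0000]  mean=-1.2660  Neff=4.1369  idx=[2, 3, 3, 3, 4, 4, 4, 4, 4, 5, 5, 5, 6, 7]
step 2: w=[0.0000, 0.0000, 0.0000, 0.0000, 0.0001, 0.0001, 0.0001, 0.0001, 0.0001, 0.0005, 0.0005, 0.0005, 0.0979, 0.9003]  mean=-0.1780  Neff=1.2193  idx=[12, 13, 13, 13, 13, 13, 13, 13, 13, 13, 13, 13, 13, 13]

resampled_idx = [12, 13, 13, 13, 13, 13, 13, 13, 13, 13, 13, 13, 13, 13]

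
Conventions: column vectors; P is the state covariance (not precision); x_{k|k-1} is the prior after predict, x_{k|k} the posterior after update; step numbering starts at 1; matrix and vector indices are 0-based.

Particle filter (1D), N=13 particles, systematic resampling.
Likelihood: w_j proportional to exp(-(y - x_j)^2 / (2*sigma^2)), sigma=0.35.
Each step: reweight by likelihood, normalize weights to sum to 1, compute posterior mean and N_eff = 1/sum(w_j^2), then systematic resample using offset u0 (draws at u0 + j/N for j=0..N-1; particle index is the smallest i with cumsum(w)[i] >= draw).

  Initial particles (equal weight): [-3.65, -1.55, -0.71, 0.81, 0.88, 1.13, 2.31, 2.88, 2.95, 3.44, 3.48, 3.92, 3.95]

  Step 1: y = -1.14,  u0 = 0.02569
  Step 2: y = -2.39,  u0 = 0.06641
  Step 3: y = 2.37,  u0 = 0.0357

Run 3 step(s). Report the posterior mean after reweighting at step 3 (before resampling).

step 1: w=[0.0000, 0.5171, 0.4829, 0.0000, 0.0000, 0.0000, 0.0000, 0.0000, 0.0000, 0.0000, 0.0000, 0.0000, 0.0000]  mean=-1.1444  Neff=1.9977  idx=[1, 1, 1, 1, 1, 1, 1, 2, 2, 2, 2, 2, 2]
step 2: w=[0.1428, 0.1428, 0.1428, 0.1428, 0.1428, 0.1428, 0.1428, 0.0000, 0.0000, 0.0000, 0.0000, 0.0000, 0.0000]  mean=-1.5499  Neff=7.0021  idx=[0, 1, 1, 2, 2, 3, 3, 4, 4, 5, 5, 6, 6]
step 3: w=[0.0769, 0.0769, 0.0769, 0.0769, 0.0769, 0.0769, 0.0769, 0.0769, 0.0769, 0.0769, 0.0769, 0.0769, 0.0769]  mean=-1.5500  Neff=13.0000  idx=[0, 1, 2, 3, 4, 5, 6, 7, 8, 9, 10, 11, 12]

post_mean = -1.5500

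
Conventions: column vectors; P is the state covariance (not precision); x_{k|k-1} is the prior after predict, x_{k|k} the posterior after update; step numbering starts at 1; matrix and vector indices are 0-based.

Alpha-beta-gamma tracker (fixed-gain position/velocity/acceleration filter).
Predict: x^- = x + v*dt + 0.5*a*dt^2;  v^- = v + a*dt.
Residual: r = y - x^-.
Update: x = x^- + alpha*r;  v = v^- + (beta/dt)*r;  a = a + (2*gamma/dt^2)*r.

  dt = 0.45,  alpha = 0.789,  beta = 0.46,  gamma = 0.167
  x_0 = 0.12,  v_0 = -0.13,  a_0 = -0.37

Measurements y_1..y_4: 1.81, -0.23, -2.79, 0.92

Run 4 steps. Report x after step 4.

step 1: x_pred=0.0240  r=1.7860  x^+=1.4332  v^+=1.5292  a^+=2.5757
step 2: x_pred=2.3821  r=-2.6121  x^+=0.3211  v^+=0.0181  a^+=-1.7326
step 3: x_pred=0.1539  r=-2.9439  x^+=-2.1688  v^+=-3.7708  a^+=-6.5881
step 4: x_pred=-4.5328  r=5.4528  x^+=-0.2305  v^+=-1.1616  a^+=2.4056

x_post = -0.2305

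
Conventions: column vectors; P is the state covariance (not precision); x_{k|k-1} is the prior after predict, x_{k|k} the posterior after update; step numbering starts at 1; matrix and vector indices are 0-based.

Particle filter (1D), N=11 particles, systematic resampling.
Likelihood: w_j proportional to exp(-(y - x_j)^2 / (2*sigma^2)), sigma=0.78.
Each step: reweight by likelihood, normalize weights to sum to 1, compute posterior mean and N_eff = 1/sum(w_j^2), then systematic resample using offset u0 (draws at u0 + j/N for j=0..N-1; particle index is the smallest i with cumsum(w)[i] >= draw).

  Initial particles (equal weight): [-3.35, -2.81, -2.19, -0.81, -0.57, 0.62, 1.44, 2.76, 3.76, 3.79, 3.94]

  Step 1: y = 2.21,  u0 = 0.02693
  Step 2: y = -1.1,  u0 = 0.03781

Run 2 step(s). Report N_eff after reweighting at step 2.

N_eff = 1.4860

step 1: w=[0.0000, 0.0000, 0.0000, 0.0003, 0.0009, 0.0668, 0.3277, 0.4160, 0.0741, 0.0686, 0.0456]  mean=2.3788  Neff=3.3646  idx=[5, 6, 6, 6, 6, 7, 7, 7, 7, 8, 9]
step 2: w=[0.8151, 0.0462, 0.0462, 0.0462, 0.0462, 0.0000, 0.0000, 0.0000, 0.0000, 0.0000, 0.0000]  mean=0.7718  Neff=1.4860  idx=[0, 0, 0, 0, 0, 0, 0, 0, 0, 1, 3]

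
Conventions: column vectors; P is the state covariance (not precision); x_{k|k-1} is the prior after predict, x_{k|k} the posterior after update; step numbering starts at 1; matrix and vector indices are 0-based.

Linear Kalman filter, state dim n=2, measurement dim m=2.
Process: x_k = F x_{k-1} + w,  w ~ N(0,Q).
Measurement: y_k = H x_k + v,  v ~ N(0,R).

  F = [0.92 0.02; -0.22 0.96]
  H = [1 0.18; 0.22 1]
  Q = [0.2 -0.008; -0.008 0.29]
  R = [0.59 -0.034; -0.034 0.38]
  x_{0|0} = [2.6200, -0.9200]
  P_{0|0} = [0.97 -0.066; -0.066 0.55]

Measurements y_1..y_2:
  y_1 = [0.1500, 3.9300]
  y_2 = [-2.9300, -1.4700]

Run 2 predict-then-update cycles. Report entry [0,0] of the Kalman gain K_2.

K[0,0] = 0.4633

step 1: x^-=[2.3920, -1.4596]  P^-=[1.0188 -0.2518; -0.2518 0.8717]  S=[1.5464 0.0853; 0.0853 1.1902]  K=[0.6333 -0.0686; -0.0996 0.6930]  nu=[-1.9793, 4.8634]  x^+=[0.8049, 2.1077]  P^+=[0.4004 -0.1357; -0.1357 0.2966]
step 2: x^-=[0.7826, 1.8463]  P^-=[0.5340 -0.2026; -0.2026 0.6400]  S=[1.0718 -0.0119; -0.0119 0.9567]  K=[0.4633 -0.0832; -0.0746 0.6214]  nu=[-4.0450, -3.4885]  x^+=[-0.8012, -0.0198]  P^+=[0.2964 -0.1126; -0.1126 0.2635]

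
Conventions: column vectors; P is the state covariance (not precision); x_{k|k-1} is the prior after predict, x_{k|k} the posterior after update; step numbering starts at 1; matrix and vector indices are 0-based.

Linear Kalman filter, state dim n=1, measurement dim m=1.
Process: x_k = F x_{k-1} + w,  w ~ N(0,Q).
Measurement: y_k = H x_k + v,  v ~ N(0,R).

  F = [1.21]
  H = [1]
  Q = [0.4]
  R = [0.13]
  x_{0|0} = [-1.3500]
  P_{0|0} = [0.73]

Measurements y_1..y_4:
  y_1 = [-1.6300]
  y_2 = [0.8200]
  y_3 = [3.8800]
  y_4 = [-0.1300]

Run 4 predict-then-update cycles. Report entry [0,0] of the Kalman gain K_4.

K[0,0] = 0.8100

step 1: x^-=[-1.6335]  P^-=[1.4688]  S=[1.5988]  K=[0.9187]  nu=[0.0035]  x^+=[-1.6303]  P^+=[0.1194]
step 2: x^-=[-1.9726]  P^-=[0.5749]  S=[0.7049]  K=[0.8156]  nu=[2.7926]  x^+=[0.3049]  P^+=[0.1060]
step 3: x^-=[0.3690]  P^-=[0.5552]  S=[0.6852]  K=[0.8103]  nu=[3.5110]  x^+=[3.2139]  P^+=[0.1053]
step 4: x^-=[3.8888]  P^-=[0.5542]  S=[0.6842]  K=[0.8100]  nu=[-4.0188]  x^+=[0.6336]  P^+=[0.1053]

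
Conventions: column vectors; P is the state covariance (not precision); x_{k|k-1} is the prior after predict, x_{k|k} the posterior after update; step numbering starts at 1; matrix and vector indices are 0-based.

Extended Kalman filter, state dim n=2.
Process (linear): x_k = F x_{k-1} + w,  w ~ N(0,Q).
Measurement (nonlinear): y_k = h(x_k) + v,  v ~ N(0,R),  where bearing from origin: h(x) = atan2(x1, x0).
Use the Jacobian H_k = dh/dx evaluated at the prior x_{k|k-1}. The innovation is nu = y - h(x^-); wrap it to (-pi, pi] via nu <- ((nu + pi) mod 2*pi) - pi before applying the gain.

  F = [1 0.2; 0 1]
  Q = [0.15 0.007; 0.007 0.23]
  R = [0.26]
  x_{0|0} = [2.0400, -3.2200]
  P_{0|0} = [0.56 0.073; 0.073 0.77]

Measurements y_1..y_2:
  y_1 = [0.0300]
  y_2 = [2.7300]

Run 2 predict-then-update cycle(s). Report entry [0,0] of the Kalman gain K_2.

K[0,0] = 0.7356

step 1: x^-=[1.3960, -3.2200]  P^-=[0.7700 0.2340; 0.2340 1.0000]  H_jac=[0.2614 0.1133]  S=[0.3393]  K=[0.6714; 0.5143]  nu=[1.1917]  x^+=[2.1961, -2.6071]  P^+=[0.6171 0.1168; 0.1168 0.9103]
step 2: x^-=[1.6746, -2.6071]  P^-=[0.8502 0.3059; 0.3059 1.1403]  H_jac=[0.2715 0.1744]  S=[0.3863]  K=[0.7356; 0.7297]  nu=[-2.5534]  x^+=[-0.2037, -4.4704]  P^+=[0.6411 0.0985; 0.0985 0.9345]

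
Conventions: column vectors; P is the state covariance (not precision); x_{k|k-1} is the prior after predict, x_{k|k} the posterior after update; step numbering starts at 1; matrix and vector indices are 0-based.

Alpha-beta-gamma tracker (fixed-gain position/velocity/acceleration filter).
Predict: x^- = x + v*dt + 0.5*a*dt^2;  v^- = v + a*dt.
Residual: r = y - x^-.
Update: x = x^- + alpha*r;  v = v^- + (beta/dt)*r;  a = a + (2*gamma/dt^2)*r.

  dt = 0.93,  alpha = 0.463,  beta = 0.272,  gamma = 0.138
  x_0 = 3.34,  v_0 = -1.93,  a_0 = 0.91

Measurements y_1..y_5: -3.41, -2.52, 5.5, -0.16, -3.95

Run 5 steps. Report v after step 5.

step 1: x_pred=1.9386  r=-5.3486  x^+=-0.5378  v^+=-2.6480  a^+=-0.7968
step 2: x_pred=-3.3450  r=0.8250  x^+=-2.9630  v^+=-3.1478  a^+=-0.5335
step 3: x_pred=-6.1212  r=11.6212  x^+=-0.7406  v^+=-0.2451  a^+=3.1749
step 4: x_pred=0.4045  r=-0.5645  x^+=0.1431  v^+=2.5425  a^+=2.9948
step 5: x_pred=3.8028  r=-7.7528  x^+=0.2132  v^+=3.0602  a^+=0.5208

v_post = 3.0602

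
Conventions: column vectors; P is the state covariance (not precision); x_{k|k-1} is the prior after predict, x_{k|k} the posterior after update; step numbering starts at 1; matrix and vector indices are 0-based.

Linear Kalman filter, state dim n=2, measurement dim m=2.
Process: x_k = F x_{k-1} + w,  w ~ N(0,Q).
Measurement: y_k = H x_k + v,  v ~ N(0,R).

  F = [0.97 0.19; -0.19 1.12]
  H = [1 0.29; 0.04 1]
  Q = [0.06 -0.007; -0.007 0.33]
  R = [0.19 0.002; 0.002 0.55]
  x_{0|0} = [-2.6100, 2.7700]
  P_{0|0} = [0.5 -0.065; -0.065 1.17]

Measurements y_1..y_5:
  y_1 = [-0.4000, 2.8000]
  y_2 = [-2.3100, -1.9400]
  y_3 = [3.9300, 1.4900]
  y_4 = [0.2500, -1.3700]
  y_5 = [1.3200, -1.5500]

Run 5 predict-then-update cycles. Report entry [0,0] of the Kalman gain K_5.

step 1: x^-=[-2.0054, 3.5983]  P^-=[0.5487 0.0816; 0.0816 1.8434]  S=[0.9411 0.6410; 0.6410 2.4008]  K=[0.7076 -0.1458; 0.1598 0.7265]  nu=[0.5619, -0.7181]  x^+=[-1.5031, 3.1664]  P^+=[0.1588 -0.0851; -0.0851 0.4033]
step 2: x^-=[-0.8564, 3.8320]  P^-=[0.1926 -0.0399; -0.0399 0.8779]  S=[0.4333 0.2240; 0.2240 1.4250]  K=[0.4675 -0.0960; 0.1934 0.5845]  nu=[-2.5649, -5.7377]  x^+=[-1.5044, -0.0180]  P^+=[0.1049 -0.0561; -0.0561 0.3241]
step 3: x^-=[-1.4627, 0.2657]  P^-=[0.1497 -0.0163; -0.0163 0.7642]  S=[0.3946 0.2132; 0.2132 1.3132]  K=[0.4075 -0.0740; 0.2262 0.5448]  nu=[5.3156, 1.2828]  x^+=[0.6084, 2.1668]  P^+=[0.0899 -0.0435; -0.0435 0.3018]
step 4: x^-=[1.0019, 2.3112]  P^-=[0.1394 -0.0050; -0.0050 0.7303]  S=[0.3880 0.2143; 0.2143 1.2802]  K=[0.3917 -0.0651; 0.2402 0.5301]  nu=[-1.4221, -3.7213]  x^+=[0.6872, -0.0031]  P^+=[0.0854 -0.0384; -0.0384 0.2936]
step 5: x^-=[0.6660, -0.1341]  P^-=[0.1368 -0.0006; -0.0006 0.7177]  S=[0.3868 0.2150; 0.2150 1.2679]  K=[0.3876 -0.0619; 0.2449 0.5245]  nu=[0.6929, -1.4426]  x^+=[1.0239, -0.7210]  P^+=[0.0842 -0.0366; -0.0366 0.2904]

K[0,0] = 0.3876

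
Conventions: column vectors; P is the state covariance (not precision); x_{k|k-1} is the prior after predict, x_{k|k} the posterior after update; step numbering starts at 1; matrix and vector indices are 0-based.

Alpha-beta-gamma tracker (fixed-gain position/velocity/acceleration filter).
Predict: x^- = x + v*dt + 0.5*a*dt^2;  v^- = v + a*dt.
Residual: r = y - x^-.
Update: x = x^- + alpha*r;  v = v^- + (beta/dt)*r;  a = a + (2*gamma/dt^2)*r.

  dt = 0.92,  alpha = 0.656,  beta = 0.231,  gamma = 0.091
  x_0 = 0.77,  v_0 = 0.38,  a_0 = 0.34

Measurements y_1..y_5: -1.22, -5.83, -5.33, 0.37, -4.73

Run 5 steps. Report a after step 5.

step 1: x_pred=1.2635  r=-2.4835  x^+=-0.3657  v^+=0.0692  a^+=-0.1940
step 2: x_pred=-0.3841  r=-5.4459  x^+=-3.9566  v^+=-1.4767  a^+=-1.3650
step 3: x_pred=-5.8928  r=0.5628  x^+=-5.5236  v^+=-2.5912  a^+=-1.2440
step 4: x_pred=-8.4340  r=8.8040  x^+=-2.6586  v^+=-1.5251  a^+=0.6491
step 5: x_pred=-3.7870  r=-0.9430  x^+=-4.4056  v^+=-1.1647  a^+=0.4463

a_post = 0.4463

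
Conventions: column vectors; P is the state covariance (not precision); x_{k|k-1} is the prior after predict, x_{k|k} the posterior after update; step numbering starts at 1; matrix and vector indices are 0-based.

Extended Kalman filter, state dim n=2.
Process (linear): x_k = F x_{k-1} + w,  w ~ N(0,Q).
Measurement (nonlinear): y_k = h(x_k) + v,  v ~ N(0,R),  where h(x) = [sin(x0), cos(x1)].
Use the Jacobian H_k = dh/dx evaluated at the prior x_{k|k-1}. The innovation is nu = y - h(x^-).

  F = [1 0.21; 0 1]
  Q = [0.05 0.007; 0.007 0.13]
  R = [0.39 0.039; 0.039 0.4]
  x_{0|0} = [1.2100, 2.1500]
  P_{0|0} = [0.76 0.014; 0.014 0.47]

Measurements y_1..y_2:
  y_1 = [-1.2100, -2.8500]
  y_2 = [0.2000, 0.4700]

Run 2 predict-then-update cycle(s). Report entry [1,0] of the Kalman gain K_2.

step 1: x^-=[1.6615, 2.1500]  P^-=[0.8366 0.1197; 0.1197 0.6000]  H_jac=[-0.0906 0.0000; 0.0000 -0.8369]  S=[0.3969 0.0481; 0.0481 0.8202]  K=[-0.1774 -0.1117; 0.0472 -0.6150]  nu=[-2.2059, -2.3026]  x^+=[2.3101, 3.4620]  P^+=[0.8120 0.0617; 0.0617 0.2917]
step 2: x^-=[3.0371, 3.4620]  P^-=[0.9007 0.1299; 0.1299 0.4217]  H_jac=[-0.9945 0.0000; 0.0000 0.3149]  S=[1.2809 -0.0017; -0.0017 0.4418]  K=[-0.6992 0.0899; -0.1005 0.3002]  nu=[0.0957, 1.4191]  x^+=[3.0978, 3.8784]  P^+=[0.2707 0.0276; 0.0276 0.3689]

K[1,0] = -0.1005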